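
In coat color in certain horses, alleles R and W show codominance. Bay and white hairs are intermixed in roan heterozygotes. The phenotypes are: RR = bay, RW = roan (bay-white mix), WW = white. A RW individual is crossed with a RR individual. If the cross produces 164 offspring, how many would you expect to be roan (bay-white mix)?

Punnett square for RW × RR:
Offspring genotypes: 2 RR, 2 RW
Phenotype counts: 2 bay, 2 roan (bay-white mix)
roan (bay-white mix): 2 out of 4 → fraction 1/2
Expected count = 1/2 × 164 = 82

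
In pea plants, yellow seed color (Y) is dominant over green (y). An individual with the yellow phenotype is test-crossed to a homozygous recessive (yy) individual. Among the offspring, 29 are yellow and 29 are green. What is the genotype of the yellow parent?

Test cross: ? × yy
Offspring: 29 yellow, 29 green — approximately 1:1.
A 1:1 ratio in a test cross indicates the unknown parent is heterozygous (Yy).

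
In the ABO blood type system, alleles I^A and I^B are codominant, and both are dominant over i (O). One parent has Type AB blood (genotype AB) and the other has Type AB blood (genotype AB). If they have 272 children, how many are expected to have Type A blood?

Cross: AB × AB
Possible offspring genotypes: 1 AA, 2 AB, 1 BB
Blood type counts: 1 Type A, 2 Type AB, 1 Type B
Probability of Type A: 1/4
Expected count = 1/4 × 272 = 68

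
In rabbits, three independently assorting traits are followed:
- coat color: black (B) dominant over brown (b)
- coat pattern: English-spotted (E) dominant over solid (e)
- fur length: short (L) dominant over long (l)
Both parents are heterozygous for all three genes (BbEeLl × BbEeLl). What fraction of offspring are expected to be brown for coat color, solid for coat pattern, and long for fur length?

Trihybrid cross: BbEeLl × BbEeLl
Each trait segregates independently with a 3:1 phenotypic ratio, so each gene contributes 3/4 (dominant) or 1/4 (recessive).
Target: brown (coat color), solid (coat pattern), long (fur length)
Probability = product of independent per-trait probabilities
= 1/4 × 1/4 × 1/4 = 1/64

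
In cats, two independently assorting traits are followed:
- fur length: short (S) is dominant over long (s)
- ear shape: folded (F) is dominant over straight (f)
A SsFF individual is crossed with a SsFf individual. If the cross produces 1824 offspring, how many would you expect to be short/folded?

Dihybrid cross SsFF × SsFf — consider each gene separately:
fur length: Ss × Ss → 1 SS, 2 Ss, 1 ss → 3 S_ : 1 ss (out of 4)
ear shape: FF × Ff → 2 FF, 2 Ff → 4 F_ (out of 4)
Combine (counts out of 4 × 4 = 16): short/folded (S_F_) = 3×4 = 12; long/folded (ssF_) = 1×4 = 4
Phenotype counts (out of 16): 12 short/folded, 4 long/folded
short/folded: 12 out of 16 → fraction 3/4
Expected count = 3/4 × 1824 = 1368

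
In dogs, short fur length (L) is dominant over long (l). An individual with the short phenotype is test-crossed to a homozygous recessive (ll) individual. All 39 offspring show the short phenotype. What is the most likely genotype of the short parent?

Test cross: ? × ll
All offspring are short.
If the unknown parent were heterozygous (Ll), about half of 39 offspring would be long; none are. The unknown parent is most likely homozygous dominant (LL).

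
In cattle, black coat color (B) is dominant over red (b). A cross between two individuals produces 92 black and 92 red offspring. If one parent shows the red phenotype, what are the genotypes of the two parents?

Observed offspring: 92 black, 92 red
The observed ratio simplifies to 1:1. One parent shows red, so its genotype must be bb. A 1:1 offspring split requires the other parent to be heterozygous (Bb).
Parent genotypes: bb × Bb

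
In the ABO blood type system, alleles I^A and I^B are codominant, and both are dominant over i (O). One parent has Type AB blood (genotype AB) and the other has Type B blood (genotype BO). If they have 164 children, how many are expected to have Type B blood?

Cross: AB × BO
Possible offspring genotypes: 1 AB, 1 AO, 1 BB, 1 BO
Blood type counts: 1 Type AB, 1 Type A, 2 Type B
Probability of Type B: 2/4 = 1/2
Expected count = 1/2 × 164 = 82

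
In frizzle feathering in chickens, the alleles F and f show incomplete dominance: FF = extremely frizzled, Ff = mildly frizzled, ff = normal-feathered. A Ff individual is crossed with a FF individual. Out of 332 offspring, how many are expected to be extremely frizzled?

Punnett square for Ff × FF:
Offspring genotypes: 2 FF, 2 Ff
Phenotype counts: 2 extremely frizzled, 2 mildly frizzled
extremely frizzled: 2 out of 4 → fraction 1/2
Expected count = 1/2 × 332 = 166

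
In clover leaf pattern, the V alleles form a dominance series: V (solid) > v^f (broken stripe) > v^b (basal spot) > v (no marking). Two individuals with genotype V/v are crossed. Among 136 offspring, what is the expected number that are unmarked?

Cross: V/v × V/v
Allele dominance: V > v^f > v^b > v
Offspring genotypes: 1 V/V, 2 V/v, 1 v/v
Phenotype counts: 3 solid, 1 unmarked
unmarked: 1 out of 4 → fraction 1/4
Expected count = 1/4 × 136 = 34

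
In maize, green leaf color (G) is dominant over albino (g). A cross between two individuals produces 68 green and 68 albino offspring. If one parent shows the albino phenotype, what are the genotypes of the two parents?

Observed offspring: 68 green, 68 albino
The observed ratio simplifies to 1:1. One parent shows albino, so its genotype must be gg. A 1:1 offspring split requires the other parent to be heterozygous (Gg).
Parent genotypes: gg × Gg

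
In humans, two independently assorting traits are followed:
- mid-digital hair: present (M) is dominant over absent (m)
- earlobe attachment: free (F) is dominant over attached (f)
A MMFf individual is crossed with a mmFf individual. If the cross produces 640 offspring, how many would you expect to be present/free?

Dihybrid cross MMFf × mmFf — consider each gene separately:
mid-digital hair: MM × mm → 4 Mm → 4 M_ (out of 4)
earlobe attachment: Ff × Ff → 1 FF, 2 Ff, 1 ff → 3 F_ : 1 ff (out of 4)
Combine (counts out of 4 × 4 = 16): present/free (M_F_) = 4×3 = 12; present/attached (M_ff) = 4×1 = 4
Phenotype counts (out of 16): 12 present/free, 4 present/attached
present/free: 12 out of 16 → fraction 3/4
Expected count = 3/4 × 640 = 480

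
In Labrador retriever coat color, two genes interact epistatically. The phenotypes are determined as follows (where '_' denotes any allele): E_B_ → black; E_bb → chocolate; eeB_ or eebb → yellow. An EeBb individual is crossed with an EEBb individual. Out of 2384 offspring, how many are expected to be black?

Cross: EeBb × EEBb — consider each gene separately:
E gene: Ee × EE → 2 EE, 2 Ee → 4 E_ (out of 4)
B gene: Bb × Bb → 1 BB, 2 Bb, 1 bb → 3 B_ : 1 bb (out of 4)
Genotype classes (out of 4 × 4 = 16): E_B_ = 4×3 = 12; E_bb = 4×1 = 4
Apply the phenotype rules: E_B_ (12) → black; E_bb (4) → chocolate
Phenotype counts (out of 16): 12 black, 4 chocolate
black: 12 out of 16 → fraction 3/4
Expected count = 3/4 × 2384 = 1788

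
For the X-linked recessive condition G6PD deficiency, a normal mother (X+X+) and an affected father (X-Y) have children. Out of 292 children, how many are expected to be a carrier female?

Cross: X+X+ × X-Y
Offspring: 2 X+X-, 2 X+Y
Probability of a carrier female: 2/4 = 1/2
Expected count = 1/2 × 292 = 146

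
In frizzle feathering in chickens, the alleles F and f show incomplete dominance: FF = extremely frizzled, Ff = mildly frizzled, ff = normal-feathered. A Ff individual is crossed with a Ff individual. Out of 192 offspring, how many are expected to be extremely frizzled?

Punnett square for Ff × Ff:
Offspring genotypes: 1 FF, 2 Ff, 1 ff
Phenotype counts: 1 extremely frizzled, 2 mildly frizzled, 1 normal-feathered
extremely frizzled: 1 out of 4 → fraction 1/4
Expected count = 1/4 × 192 = 48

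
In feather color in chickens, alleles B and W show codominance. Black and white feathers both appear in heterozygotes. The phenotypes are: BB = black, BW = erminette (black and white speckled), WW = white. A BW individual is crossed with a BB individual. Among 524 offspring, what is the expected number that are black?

Punnett square for BW × BB:
Offspring genotypes: 2 BB, 2 BW
Phenotype counts: 2 black, 2 erminette (black and white speckled)
black: 2 out of 4 → fraction 1/2
Expected count = 1/2 × 524 = 262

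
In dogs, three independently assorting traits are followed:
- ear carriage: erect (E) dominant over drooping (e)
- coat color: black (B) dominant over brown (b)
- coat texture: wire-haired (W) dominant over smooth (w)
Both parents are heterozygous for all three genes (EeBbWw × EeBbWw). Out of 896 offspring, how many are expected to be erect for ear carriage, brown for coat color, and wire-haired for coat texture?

Trihybrid cross: EeBbWw × EeBbWw
Each trait segregates independently with a 3:1 phenotypic ratio, so each gene contributes 3/4 (dominant) or 1/4 (recessive).
Target: erect (ear carriage), brown (coat color), wire-haired (coat texture)
Probability = product of independent per-trait probabilities
= 3/4 × 1/4 × 3/4 = 9/64
Expected count = 9/64 × 896 = 126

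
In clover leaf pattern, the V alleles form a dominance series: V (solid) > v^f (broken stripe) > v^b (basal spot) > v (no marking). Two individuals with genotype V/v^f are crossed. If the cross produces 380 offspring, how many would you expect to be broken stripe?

Cross: V/v^f × V/v^f
Allele dominance: V > v^f > v^b > v
Offspring genotypes: 1 V/V, 2 V/v^f, 1 v^f/v^f
Phenotype counts: 3 solid, 1 broken stripe
broken stripe: 1 out of 4 → fraction 1/4
Expected count = 1/4 × 380 = 95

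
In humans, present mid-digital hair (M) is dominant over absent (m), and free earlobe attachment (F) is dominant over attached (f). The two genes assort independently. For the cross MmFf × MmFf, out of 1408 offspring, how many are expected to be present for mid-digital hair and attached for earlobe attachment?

Dihybrid cross MmFf × MmFf — consider each gene separately:
mid-digital hair: Mm × Mm → 1 MM, 2 Mm, 1 mm → 3 M_ : 1 mm (out of 4)
earlobe attachment: Ff × Ff → 1 FF, 2 Ff, 1 ff → 3 F_ : 1 ff (out of 4)
Looking for: present (M_) and attached (ff)
P(present) = 3/4, P(attached) = 1/4
P(both) = 3/4 × 1/4 = 3/16
Expected count = 3/16 × 1408 = 264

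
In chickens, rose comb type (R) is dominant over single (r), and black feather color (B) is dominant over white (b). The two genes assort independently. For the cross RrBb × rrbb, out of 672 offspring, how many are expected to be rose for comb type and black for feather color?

Dihybrid cross RrBb × rrbb — consider each gene separately:
comb type: Rr × rr → 2 Rr, 2 rr → 2 R_ : 2 rr (out of 4)
feather color: Bb × bb → 2 Bb, 2 bb → 2 B_ : 2 bb (out of 4)
Looking for: rose (R_) and black (B_)
P(rose) = 2/4, P(black) = 2/4
P(both) = 2/4 × 2/4 = 4/16 = 1/4
Expected count = 1/4 × 672 = 168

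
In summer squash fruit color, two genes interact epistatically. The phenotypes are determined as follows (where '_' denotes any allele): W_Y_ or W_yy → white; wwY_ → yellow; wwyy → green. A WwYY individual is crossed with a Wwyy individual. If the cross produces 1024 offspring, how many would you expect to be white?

Cross: WwYY × Wwyy — consider each gene separately:
W gene: Ww × Ww → 1 WW, 2 Ww, 1 ww → 3 W_ : 1 ww (out of 4)
Y gene: YY × yy → 4 Yy → 4 Y_ (out of 4)
Genotype classes (out of 4 × 4 = 16): W_Y_ = 3×4 = 12; wwY_ = 1×4 = 4
Apply the phenotype rules: W_Y_ (12) → white; wwY_ (4) → yellow
Phenotype counts (out of 16): 12 white, 4 yellow
white: 12 out of 16 → fraction 3/4
Expected count = 3/4 × 1024 = 768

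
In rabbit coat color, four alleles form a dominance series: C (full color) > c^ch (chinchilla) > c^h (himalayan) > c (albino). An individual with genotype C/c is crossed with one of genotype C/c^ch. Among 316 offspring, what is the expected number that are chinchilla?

Cross: C/c × C/c^ch
Allele dominance: C > c^ch > c^h > c
Offspring genotypes: 1 C/C, 1 C/c^ch, 1 C/c, 1 c^ch/c
Phenotype counts: 3 full color, 1 chinchilla
chinchilla: 1 out of 4 → fraction 1/4
Expected count = 1/4 × 316 = 79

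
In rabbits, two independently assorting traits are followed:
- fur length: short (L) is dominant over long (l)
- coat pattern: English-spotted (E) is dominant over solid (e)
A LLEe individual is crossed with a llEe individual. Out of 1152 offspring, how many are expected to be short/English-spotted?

Dihybrid cross LLEe × llEe — consider each gene separately:
fur length: LL × ll → 4 Ll → 4 L_ (out of 4)
coat pattern: Ee × Ee → 1 EE, 2 Ee, 1 ee → 3 E_ : 1 ee (out of 4)
Combine (counts out of 4 × 4 = 16): short/English-spotted (L_E_) = 4×3 = 12; short/solid (L_ee) = 4×1 = 4
Phenotype counts (out of 16): 12 short/English-spotted, 4 short/solid
short/English-spotted: 12 out of 16 → fraction 3/4
Expected count = 3/4 × 1152 = 864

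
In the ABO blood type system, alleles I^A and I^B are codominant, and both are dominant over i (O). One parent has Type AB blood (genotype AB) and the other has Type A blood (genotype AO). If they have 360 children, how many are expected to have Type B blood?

Cross: AB × AO
Possible offspring genotypes: 1 AA, 1 AO, 1 AB, 1 BO
Blood type counts: 2 Type A, 1 Type AB, 1 Type B
Probability of Type B: 1/4
Expected count = 1/4 × 360 = 90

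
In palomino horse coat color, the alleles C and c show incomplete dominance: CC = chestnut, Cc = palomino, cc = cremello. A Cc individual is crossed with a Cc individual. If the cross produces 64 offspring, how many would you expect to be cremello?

Punnett square for Cc × Cc:
Offspring genotypes: 1 CC, 2 Cc, 1 cc
Phenotype counts: 1 chestnut, 2 palomino, 1 cremello
cremello: 1 out of 4 → fraction 1/4
Expected count = 1/4 × 64 = 16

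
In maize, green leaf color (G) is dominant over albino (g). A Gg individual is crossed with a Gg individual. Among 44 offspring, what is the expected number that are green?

Punnett square for Gg × Gg:
Offspring genotypes: 1 GG, 2 Gg, 1 gg
green: 3, albino: 1
green: 3 out of 4 → fraction 3/4
Expected count = 3/4 × 44 = 33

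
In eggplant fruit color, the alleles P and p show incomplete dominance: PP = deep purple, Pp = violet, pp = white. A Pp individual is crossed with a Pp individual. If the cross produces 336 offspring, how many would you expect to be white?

Punnett square for Pp × Pp:
Offspring genotypes: 1 PP, 2 Pp, 1 pp
Phenotype counts: 1 deep purple, 2 violet, 1 white
white: 1 out of 4 → fraction 1/4
Expected count = 1/4 × 336 = 84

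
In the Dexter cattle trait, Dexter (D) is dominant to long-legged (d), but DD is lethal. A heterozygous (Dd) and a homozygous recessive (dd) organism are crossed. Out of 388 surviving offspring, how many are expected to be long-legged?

Cross: Dd × dd
Punnett square offspring (before lethality): 2 Dd, 2 dd
No DD offspring are produced in this cross.
long-legged: 2 out of 4 → fraction 1/2
Expected count = 1/2 × 388 = 194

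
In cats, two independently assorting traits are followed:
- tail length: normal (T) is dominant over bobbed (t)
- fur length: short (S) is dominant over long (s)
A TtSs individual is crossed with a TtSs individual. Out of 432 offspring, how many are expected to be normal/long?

Dihybrid cross TtSs × TtSs — consider each gene separately:
tail length: Tt × Tt → 1 TT, 2 Tt, 1 tt → 3 T_ : 1 tt (out of 4)
fur length: Ss × Ss → 1 SS, 2 Ss, 1 ss → 3 S_ : 1 ss (out of 4)
Combine (counts out of 4 × 4 = 16): normal/short (T_S_) = 3×3 = 9; normal/long (T_ss) = 3×1 = 3; bobbed/short (ttS_) = 1×3 = 3; bobbed/long (ttss) = 1×1 = 1
Phenotype counts (out of 16): 9 normal/short, 3 normal/long, 3 bobbed/short, 1 bobbed/long
normal/long: 3 out of 16 → fraction 3/16
Expected count = 3/16 × 432 = 81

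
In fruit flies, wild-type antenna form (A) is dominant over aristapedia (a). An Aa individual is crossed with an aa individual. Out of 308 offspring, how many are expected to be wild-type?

Punnett square for Aa × aa:
Offspring genotypes: 2 Aa, 2 aa
wild-type: 2, aristapedia: 2
wild-type: 2 out of 4 → fraction 1/2
Expected count = 1/2 × 308 = 154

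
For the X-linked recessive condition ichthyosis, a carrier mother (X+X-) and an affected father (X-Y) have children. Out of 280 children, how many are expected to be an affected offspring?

Cross: X+X- × X-Y
Offspring: 1 X+X-, 1 X+Y, 1 X-X-, 1 X-Y
Probability of an affected offspring: 2/4 = 1/2
Expected count = 1/2 × 280 = 140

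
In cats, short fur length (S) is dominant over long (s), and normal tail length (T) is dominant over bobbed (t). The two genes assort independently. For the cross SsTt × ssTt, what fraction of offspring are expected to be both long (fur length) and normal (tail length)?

Dihybrid cross SsTt × ssTt — consider each gene separately:
fur length: Ss × ss → 2 Ss, 2 ss → 2 S_ : 2 ss (out of 4)
tail length: Tt × Tt → 1 TT, 2 Tt, 1 tt → 3 T_ : 1 tt (out of 4)
Looking for: long (ss) and normal (T_)
P(long) = 2/4, P(normal) = 3/4
P(both) = 2/4 × 3/4 = 6/16 = 3/8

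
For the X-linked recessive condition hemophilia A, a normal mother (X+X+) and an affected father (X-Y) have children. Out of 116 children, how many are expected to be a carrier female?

Cross: X+X+ × X-Y
Offspring: 2 X+X-, 2 X+Y
Probability of a carrier female: 2/4 = 1/2
Expected count = 1/2 × 116 = 58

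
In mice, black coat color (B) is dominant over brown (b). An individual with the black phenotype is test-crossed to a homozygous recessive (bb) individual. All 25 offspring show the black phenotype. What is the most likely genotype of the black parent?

Test cross: ? × bb
All offspring are black.
If the unknown parent were heterozygous (Bb), about half of 25 offspring would be brown; none are. The unknown parent is most likely homozygous dominant (BB).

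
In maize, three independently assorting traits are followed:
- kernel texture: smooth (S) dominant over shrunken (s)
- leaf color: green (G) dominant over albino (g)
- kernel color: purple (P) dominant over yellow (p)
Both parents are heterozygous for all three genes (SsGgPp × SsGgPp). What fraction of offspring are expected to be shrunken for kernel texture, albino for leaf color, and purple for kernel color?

Trihybrid cross: SsGgPp × SsGgPp
Each trait segregates independently with a 3:1 phenotypic ratio, so each gene contributes 3/4 (dominant) or 1/4 (recessive).
Target: shrunken (kernel texture), albino (leaf color), purple (kernel color)
Probability = product of independent per-trait probabilities
= 1/4 × 1/4 × 3/4 = 3/64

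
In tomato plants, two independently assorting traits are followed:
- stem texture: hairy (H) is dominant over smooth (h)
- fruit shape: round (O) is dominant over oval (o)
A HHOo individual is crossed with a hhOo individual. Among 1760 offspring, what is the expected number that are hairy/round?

Dihybrid cross HHOo × hhOo — consider each gene separately:
stem texture: HH × hh → 4 Hh → 4 H_ (out of 4)
fruit shape: Oo × Oo → 1 OO, 2 Oo, 1 oo → 3 O_ : 1 oo (out of 4)
Combine (counts out of 4 × 4 = 16): hairy/round (H_O_) = 4×3 = 12; hairy/oval (H_oo) = 4×1 = 4
Phenotype counts (out of 16): 12 hairy/round, 4 hairy/oval
hairy/round: 12 out of 16 → fraction 3/4
Expected count = 3/4 × 1760 = 1320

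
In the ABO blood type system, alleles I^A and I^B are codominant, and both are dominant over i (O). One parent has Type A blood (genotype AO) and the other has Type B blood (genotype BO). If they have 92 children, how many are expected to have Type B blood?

Cross: AO × BO
Possible offspring genotypes: 1 AB, 1 AO, 1 BO, 1 OO
Blood type counts: 1 Type AB, 1 Type A, 1 Type B, 1 Type O
Probability of Type B: 1/4
Expected count = 1/4 × 92 = 23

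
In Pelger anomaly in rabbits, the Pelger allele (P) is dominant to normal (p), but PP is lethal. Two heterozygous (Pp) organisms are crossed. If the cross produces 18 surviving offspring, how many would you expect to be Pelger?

Cross: Pp × Pp
Punnett square offspring (before lethality): 1 PP, 2 Pp, 1 pp
The PP genotype is lethal (embryos die); surviving offspring: 2 Pp, 1 pp
Pelger: 2 out of 3 → fraction 2/3
Expected count = 2/3 × 18 = 12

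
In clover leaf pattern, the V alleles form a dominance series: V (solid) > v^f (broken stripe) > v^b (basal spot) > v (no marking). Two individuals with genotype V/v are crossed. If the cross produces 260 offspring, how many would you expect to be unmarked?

Cross: V/v × V/v
Allele dominance: V > v^f > v^b > v
Offspring genotypes: 1 V/V, 2 V/v, 1 v/v
Phenotype counts: 3 solid, 1 unmarked
unmarked: 1 out of 4 → fraction 1/4
Expected count = 1/4 × 260 = 65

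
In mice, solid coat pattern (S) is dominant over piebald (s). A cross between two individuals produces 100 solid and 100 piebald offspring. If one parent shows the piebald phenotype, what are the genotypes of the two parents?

Observed offspring: 100 solid, 100 piebald
The observed ratio simplifies to 1:1. One parent shows piebald, so its genotype must be ss. A 1:1 offspring split requires the other parent to be heterozygous (Ss).
Parent genotypes: ss × Ss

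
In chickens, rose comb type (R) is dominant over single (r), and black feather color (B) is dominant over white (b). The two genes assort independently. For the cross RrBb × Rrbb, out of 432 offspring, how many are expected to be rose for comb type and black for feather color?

Dihybrid cross RrBb × Rrbb — consider each gene separately:
comb type: Rr × Rr → 1 RR, 2 Rr, 1 rr → 3 R_ : 1 rr (out of 4)
feather color: Bb × bb → 2 Bb, 2 bb → 2 B_ : 2 bb (out of 4)
Looking for: rose (R_) and black (B_)
P(rose) = 3/4, P(black) = 2/4
P(both) = 3/4 × 2/4 = 6/16 = 3/8
Expected count = 3/8 × 432 = 162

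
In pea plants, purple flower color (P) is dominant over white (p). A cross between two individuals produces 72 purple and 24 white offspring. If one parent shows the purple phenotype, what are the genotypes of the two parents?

Observed offspring: 72 purple, 24 white
The observed ratio simplifies to 3:1. White (pp) offspring appear, so each parent must contribute one p allele. The parent stated to show purple carries P, so it is Pp. The other parent is then either Pp or pp: Pp × pp would give a 1:1 split, whereas Pp × Pp gives 3:1 — matching the data. So both parents are heterozygous (Pp × Pp).
Parent genotypes: Pp × Pp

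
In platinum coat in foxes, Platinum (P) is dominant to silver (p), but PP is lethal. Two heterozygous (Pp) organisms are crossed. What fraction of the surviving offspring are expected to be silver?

Cross: Pp × Pp
Punnett square offspring (before lethality): 1 PP, 2 Pp, 1 pp
The PP genotype is lethal (embryos die); surviving offspring: 2 Pp, 1 pp
silver: 1 out of 3
Probability: 1/3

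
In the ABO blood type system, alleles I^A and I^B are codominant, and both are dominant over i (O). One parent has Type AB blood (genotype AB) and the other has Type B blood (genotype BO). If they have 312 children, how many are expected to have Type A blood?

Cross: AB × BO
Possible offspring genotypes: 1 AB, 1 AO, 1 BB, 1 BO
Blood type counts: 1 Type AB, 1 Type A, 2 Type B
Probability of Type A: 1/4
Expected count = 1/4 × 312 = 78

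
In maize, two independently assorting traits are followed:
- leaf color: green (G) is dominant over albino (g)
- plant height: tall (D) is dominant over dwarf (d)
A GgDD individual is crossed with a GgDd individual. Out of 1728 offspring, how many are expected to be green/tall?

Dihybrid cross GgDD × GgDd — consider each gene separately:
leaf color: Gg × Gg → 1 GG, 2 Gg, 1 gg → 3 G_ : 1 gg (out of 4)
plant height: DD × Dd → 2 DD, 2 Dd → 4 D_ (out of 4)
Combine (counts out of 4 × 4 = 16): green/tall (G_D_) = 3×4 = 12; albino/tall (ggD_) = 1×4 = 4
Phenotype counts (out of 16): 12 green/tall, 4 albino/tall
green/tall: 12 out of 16 → fraction 3/4
Expected count = 3/4 × 1728 = 1296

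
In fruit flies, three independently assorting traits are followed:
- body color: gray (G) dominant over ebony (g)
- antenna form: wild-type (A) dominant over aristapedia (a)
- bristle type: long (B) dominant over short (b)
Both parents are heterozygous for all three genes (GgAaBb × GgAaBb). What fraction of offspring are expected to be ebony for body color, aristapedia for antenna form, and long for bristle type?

Trihybrid cross: GgAaBb × GgAaBb
Each trait segregates independently with a 3:1 phenotypic ratio, so each gene contributes 3/4 (dominant) or 1/4 (recessive).
Target: ebony (body color), aristapedia (antenna form), long (bristle type)
Probability = product of independent per-trait probabilities
= 1/4 × 1/4 × 3/4 = 3/64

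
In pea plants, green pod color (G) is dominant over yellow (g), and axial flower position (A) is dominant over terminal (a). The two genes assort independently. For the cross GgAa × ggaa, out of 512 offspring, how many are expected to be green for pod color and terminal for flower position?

Dihybrid cross GgAa × ggaa — consider each gene separately:
pod color: Gg × gg → 2 Gg, 2 gg → 2 G_ : 2 gg (out of 4)
flower position: Aa × aa → 2 Aa, 2 aa → 2 A_ : 2 aa (out of 4)
Looking for: green (G_) and terminal (aa)
P(green) = 2/4, P(terminal) = 2/4
P(both) = 2/4 × 2/4 = 4/16 = 1/4
Expected count = 1/4 × 512 = 128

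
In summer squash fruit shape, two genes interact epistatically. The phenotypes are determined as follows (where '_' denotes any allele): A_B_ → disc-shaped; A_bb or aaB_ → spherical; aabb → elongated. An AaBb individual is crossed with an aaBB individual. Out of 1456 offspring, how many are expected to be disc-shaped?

Cross: AaBb × aaBB — consider each gene separately:
A gene: Aa × aa → 2 Aa, 2 aa → 2 A_ : 2 aa (out of 4)
B gene: Bb × BB → 2 BB, 2 Bb → 4 B_ (out of 4)
Genotype classes (out of 4 × 4 = 16): A_B_ = 2×4 = 8; aaB_ = 2×4 = 8
Apply the phenotype rules: A_B_ (8) → disc-shaped; aaB_ (8) → spherical
Phenotype counts (out of 16): 8 disc-shaped, 8 spherical
disc-shaped: 8 out of 16 → fraction 1/2
Expected count = 1/2 × 1456 = 728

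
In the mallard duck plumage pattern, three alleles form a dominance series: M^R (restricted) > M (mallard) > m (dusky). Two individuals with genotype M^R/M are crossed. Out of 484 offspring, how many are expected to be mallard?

Cross: M^R/M × M^R/M
Allele dominance: M^R > M > m
Offspring genotypes: 1 M^R/M^R, 2 M^R/M, 1 M/M
Phenotype counts: 3 restricted, 1 mallard
mallard: 1 out of 4 → fraction 1/4
Expected count = 1/4 × 484 = 121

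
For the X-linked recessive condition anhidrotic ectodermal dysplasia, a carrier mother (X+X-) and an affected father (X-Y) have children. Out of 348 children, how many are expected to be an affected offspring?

Cross: X+X- × X-Y
Offspring: 1 X+X-, 1 X+Y, 1 X-X-, 1 X-Y
Probability of an affected offspring: 2/4 = 1/2
Expected count = 1/2 × 348 = 174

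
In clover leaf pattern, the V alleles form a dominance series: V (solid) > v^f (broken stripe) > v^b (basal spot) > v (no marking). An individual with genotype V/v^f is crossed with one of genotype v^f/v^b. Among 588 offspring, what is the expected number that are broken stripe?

Cross: V/v^f × v^f/v^b
Allele dominance: V > v^f > v^b > v
Offspring genotypes: 1 V/v^f, 1 V/v^b, 1 v^f/v^f, 1 v^f/v^b
Phenotype counts: 2 solid, 2 broken stripe
broken stripe: 2 out of 4 → fraction 1/2
Expected count = 1/2 × 588 = 294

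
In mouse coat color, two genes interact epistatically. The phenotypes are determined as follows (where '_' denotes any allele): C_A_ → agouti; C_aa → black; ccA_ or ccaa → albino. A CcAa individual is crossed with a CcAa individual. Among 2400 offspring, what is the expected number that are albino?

Cross: CcAa × CcAa — consider each gene separately:
C gene: Cc × Cc → 1 CC, 2 Cc, 1 cc → 3 C_ : 1 cc (out of 4)
A gene: Aa × Aa → 1 AA, 2 Aa, 1 aa → 3 A_ : 1 aa (out of 4)
Genotype classes (out of 4 × 4 = 16): C_A_ = 3×3 = 9; C_aa = 3×1 = 3; ccA_ = 1×3 = 3; ccaa = 1×1 = 1
Apply the phenotype rules: C_A_ (9) → agouti; C_aa (3) → black; ccA_ (3) + ccaa (1) → albino
Phenotype counts (out of 16): 9 agouti, 3 black, 4 albino
albino: 4 out of 16 → fraction 1/4
Expected count = 1/4 × 2400 = 600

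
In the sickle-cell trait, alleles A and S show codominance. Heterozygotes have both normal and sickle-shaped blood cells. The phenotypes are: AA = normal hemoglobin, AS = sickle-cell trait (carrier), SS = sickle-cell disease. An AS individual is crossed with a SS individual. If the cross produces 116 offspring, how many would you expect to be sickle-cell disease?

Punnett square for AS × SS:
Offspring genotypes: 2 AS, 2 SS
Phenotype counts: 2 sickle-cell trait (carrier), 2 sickle-cell disease
sickle-cell disease: 2 out of 4 → fraction 1/2
Expected count = 1/2 × 116 = 58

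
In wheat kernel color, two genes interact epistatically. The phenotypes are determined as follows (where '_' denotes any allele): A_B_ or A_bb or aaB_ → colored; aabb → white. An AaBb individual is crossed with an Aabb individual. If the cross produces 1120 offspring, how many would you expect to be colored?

Cross: AaBb × Aabb — consider each gene separately:
A gene: Aa × Aa → 1 AA, 2 Aa, 1 aa → 3 A_ : 1 aa (out of 4)
B gene: Bb × bb → 2 Bb, 2 bb → 2 B_ : 2 bb (out of 4)
Genotype classes (out of 4 × 4 = 16): A_B_ = 3×2 = 6; A_bb = 3×2 = 6; aaB_ = 1×2 = 2; aabb = 1×2 = 2
Apply the phenotype rules: A_B_ (6) + A_bb (6) + aaB_ (2) → colored; aabb (2) → white
Phenotype counts (out of 16): 14 colored, 2 white
colored: 14 out of 16 → fraction 7/8
Expected count = 7/8 × 1120 = 980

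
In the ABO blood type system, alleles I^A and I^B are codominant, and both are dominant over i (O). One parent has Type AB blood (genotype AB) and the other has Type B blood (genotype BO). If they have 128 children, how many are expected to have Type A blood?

Cross: AB × BO
Possible offspring genotypes: 1 AB, 1 AO, 1 BB, 1 BO
Blood type counts: 1 Type AB, 1 Type A, 2 Type B
Probability of Type A: 1/4
Expected count = 1/4 × 128 = 32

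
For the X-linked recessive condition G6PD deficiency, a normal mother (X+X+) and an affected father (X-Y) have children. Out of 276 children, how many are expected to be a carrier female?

Cross: X+X+ × X-Y
Offspring: 2 X+X-, 2 X+Y
Probability of a carrier female: 2/4 = 1/2
Expected count = 1/2 × 276 = 138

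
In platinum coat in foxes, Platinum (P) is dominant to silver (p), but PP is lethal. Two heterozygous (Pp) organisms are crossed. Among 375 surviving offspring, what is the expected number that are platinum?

Cross: Pp × Pp
Punnett square offspring (before lethality): 1 PP, 2 Pp, 1 pp
The PP genotype is lethal (embryos die); surviving offspring: 2 Pp, 1 pp
platinum: 2 out of 3 → fraction 2/3
Expected count = 2/3 × 375 = 250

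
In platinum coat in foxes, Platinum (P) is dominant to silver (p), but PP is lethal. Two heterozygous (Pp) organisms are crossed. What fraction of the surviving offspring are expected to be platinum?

Cross: Pp × Pp
Punnett square offspring (before lethality): 1 PP, 2 Pp, 1 pp
The PP genotype is lethal (embryos die); surviving offspring: 2 Pp, 1 pp
platinum: 2 out of 3
Probability: 2/3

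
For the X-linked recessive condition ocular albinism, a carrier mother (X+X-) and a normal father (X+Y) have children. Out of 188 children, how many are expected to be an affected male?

Cross: X+X- × X+Y
Offspring: 1 X+X+, 1 X+Y, 1 X+X-, 1 X-Y
Probability of an affected male: 1/4
Expected count = 1/4 × 188 = 47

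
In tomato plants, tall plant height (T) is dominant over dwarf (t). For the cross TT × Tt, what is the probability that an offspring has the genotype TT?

Punnett square for TT × Tt:
Offspring genotypes: 2 TT, 2 Tt
Total offspring: 4
Count with target: 2
Probability: 2/4 = 1/2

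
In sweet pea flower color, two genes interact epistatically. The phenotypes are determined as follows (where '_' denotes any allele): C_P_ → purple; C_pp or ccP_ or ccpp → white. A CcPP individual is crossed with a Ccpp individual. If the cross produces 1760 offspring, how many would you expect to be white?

Cross: CcPP × Ccpp — consider each gene separately:
C gene: Cc × Cc → 1 CC, 2 Cc, 1 cc → 3 C_ : 1 cc (out of 4)
P gene: PP × pp → 4 Pp → 4 P_ (out of 4)
Genotype classes (out of 4 × 4 = 16): C_P_ = 3×4 = 12; ccP_ = 1×4 = 4
Apply the phenotype rules: C_P_ (12) → purple; ccP_ (4) → white
Phenotype counts (out of 16): 12 purple, 4 white
white: 4 out of 16 → fraction 1/4
Expected count = 1/4 × 1760 = 440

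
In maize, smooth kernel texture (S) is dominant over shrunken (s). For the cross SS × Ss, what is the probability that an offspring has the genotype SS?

Punnett square for SS × Ss:
Offspring genotypes: 2 SS, 2 Ss
Total offspring: 4
Count with target: 2
Probability: 2/4 = 1/2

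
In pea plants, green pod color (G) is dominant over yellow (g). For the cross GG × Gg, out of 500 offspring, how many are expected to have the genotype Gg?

Punnett square for GG × Gg:
Offspring genotypes: 2 GG, 2 Gg
Total offspring: 4
Count with target: 2
Probability: 2/4 = 1/2
Expected count = 1/2 × 500 = 250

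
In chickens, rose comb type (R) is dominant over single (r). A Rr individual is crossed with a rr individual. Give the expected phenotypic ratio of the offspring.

Punnett square for Rr × rr:
Offspring genotypes: 2 Rr, 2 rr
rose: 2, single: 2
Ratio: 1:1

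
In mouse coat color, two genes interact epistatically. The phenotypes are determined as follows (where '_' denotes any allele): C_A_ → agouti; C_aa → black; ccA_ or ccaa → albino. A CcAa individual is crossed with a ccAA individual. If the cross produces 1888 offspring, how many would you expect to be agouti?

Cross: CcAa × ccAA — consider each gene separately:
C gene: Cc × cc → 2 Cc, 2 cc → 2 C_ : 2 cc (out of 4)
A gene: Aa × AA → 2 AA, 2 Aa → 4 A_ (out of 4)
Genotype classes (out of 4 × 4 = 16): C_A_ = 2×4 = 8; ccA_ = 2×4 = 8
Apply the phenotype rules: C_A_ (8) → agouti; ccA_ (8) → albino
Phenotype counts (out of 16): 8 agouti, 8 albino
agouti: 8 out of 16 → fraction 1/2
Expected count = 1/2 × 1888 = 944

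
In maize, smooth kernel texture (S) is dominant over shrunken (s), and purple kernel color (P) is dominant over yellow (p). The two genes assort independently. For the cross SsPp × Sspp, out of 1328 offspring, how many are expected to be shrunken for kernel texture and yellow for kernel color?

Dihybrid cross SsPp × Sspp — consider each gene separately:
kernel texture: Ss × Ss → 1 SS, 2 Ss, 1 ss → 3 S_ : 1 ss (out of 4)
kernel color: Pp × pp → 2 Pp, 2 pp → 2 P_ : 2 pp (out of 4)
Looking for: shrunken (ss) and yellow (pp)
P(shrunken) = 1/4, P(yellow) = 2/4
P(both) = 1/4 × 2/4 = 2/16 = 1/8
Expected count = 1/8 × 1328 = 166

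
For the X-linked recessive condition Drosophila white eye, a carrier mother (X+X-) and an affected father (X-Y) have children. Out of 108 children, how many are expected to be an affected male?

Cross: X+X- × X-Y
Offspring: 1 X+X-, 1 X+Y, 1 X-X-, 1 X-Y
Probability of an affected male: 1/4
Expected count = 1/4 × 108 = 27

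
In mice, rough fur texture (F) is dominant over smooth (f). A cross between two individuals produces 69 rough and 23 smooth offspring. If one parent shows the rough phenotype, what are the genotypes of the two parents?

Observed offspring: 69 rough, 23 smooth
The observed ratio simplifies to 3:1. Smooth (ff) offspring appear, so each parent must contribute one f allele. The parent stated to show rough carries F, so it is Ff. The other parent is then either Ff or ff: Ff × ff would give a 1:1 split, whereas Ff × Ff gives 3:1 — matching the data. So both parents are heterozygous (Ff × Ff).
Parent genotypes: Ff × Ff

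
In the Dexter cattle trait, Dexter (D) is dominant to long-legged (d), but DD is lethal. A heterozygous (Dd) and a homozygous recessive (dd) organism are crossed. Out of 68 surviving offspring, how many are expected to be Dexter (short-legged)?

Cross: Dd × dd
Punnett square offspring (before lethality): 2 Dd, 2 dd
No DD offspring are produced in this cross.
Dexter (short-legged): 2 out of 4 → fraction 1/2
Expected count = 1/2 × 68 = 34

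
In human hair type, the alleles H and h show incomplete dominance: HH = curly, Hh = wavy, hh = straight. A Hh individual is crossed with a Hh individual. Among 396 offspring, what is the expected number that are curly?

Punnett square for Hh × Hh:
Offspring genotypes: 1 HH, 2 Hh, 1 hh
Phenotype counts: 1 curly, 2 wavy, 1 straight
curly: 1 out of 4 → fraction 1/4
Expected count = 1/4 × 396 = 99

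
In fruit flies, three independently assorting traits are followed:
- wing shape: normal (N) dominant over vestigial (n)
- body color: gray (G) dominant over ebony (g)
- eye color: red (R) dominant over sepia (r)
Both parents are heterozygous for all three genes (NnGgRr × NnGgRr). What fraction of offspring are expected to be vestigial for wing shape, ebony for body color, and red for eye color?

Trihybrid cross: NnGgRr × NnGgRr
Each trait segregates independently with a 3:1 phenotypic ratio, so each gene contributes 3/4 (dominant) or 1/4 (recessive).
Target: vestigial (wing shape), ebony (body color), red (eye color)
Probability = product of independent per-trait probabilities
= 1/4 × 1/4 × 3/4 = 3/64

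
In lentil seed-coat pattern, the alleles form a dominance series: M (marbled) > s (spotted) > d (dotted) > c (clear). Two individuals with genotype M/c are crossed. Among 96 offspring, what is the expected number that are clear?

Cross: M/c × M/c
Allele dominance: M > s > d > c
Offspring genotypes: 1 M/M, 2 M/c, 1 c/c
Phenotype counts: 3 marbled, 1 clear
clear: 1 out of 4 → fraction 1/4
Expected count = 1/4 × 96 = 24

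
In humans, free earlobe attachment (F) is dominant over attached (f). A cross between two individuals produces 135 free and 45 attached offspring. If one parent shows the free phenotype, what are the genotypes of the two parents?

Observed offspring: 135 free, 45 attached
The observed ratio simplifies to 3:1. Attached (ff) offspring appear, so each parent must contribute one f allele. The parent stated to show free carries F, so it is Ff. The other parent is then either Ff or ff: Ff × ff would give a 1:1 split, whereas Ff × Ff gives 3:1 — matching the data. So both parents are heterozygous (Ff × Ff).
Parent genotypes: Ff × Ff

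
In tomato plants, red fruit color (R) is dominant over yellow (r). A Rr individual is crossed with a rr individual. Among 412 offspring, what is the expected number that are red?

Punnett square for Rr × rr:
Offspring genotypes: 2 Rr, 2 rr
red: 2, yellow: 2
red: 2 out of 4 → fraction 1/2
Expected count = 1/2 × 412 = 206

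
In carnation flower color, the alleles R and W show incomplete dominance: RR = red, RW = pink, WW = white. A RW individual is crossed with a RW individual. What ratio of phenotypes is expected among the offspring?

Punnett square for RW × RW:
Offspring genotypes: 1 RR, 2 RW, 1 WW
Phenotype counts: 1 red, 2 pink, 1 white
Ratio: 1 red : 2 pink : 1 white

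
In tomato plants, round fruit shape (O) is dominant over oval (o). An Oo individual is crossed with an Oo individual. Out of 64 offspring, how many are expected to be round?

Punnett square for Oo × Oo:
Offspring genotypes: 1 OO, 2 Oo, 1 oo
round: 3, oval: 1
round: 3 out of 4 → fraction 3/4
Expected count = 3/4 × 64 = 48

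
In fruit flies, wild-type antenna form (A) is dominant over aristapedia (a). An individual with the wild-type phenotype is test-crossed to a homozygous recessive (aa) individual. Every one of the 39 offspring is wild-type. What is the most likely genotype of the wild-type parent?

Test cross: ? × aa
All offspring are wild-type.
If the unknown parent were heterozygous (Aa), about half of 39 offspring would be aristapedia; none are. The unknown parent is most likely homozygous dominant (AA).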